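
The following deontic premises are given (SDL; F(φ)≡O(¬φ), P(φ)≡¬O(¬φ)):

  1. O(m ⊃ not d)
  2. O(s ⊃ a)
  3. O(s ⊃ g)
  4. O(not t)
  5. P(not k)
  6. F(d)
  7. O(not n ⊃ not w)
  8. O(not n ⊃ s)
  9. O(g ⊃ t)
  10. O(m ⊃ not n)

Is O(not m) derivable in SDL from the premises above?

Yes

Premise 4 states O(not t) outright.
Premise 9 is O(g ⊃ t); contrapositively O(not t ⊃ not g). Since O(not t) holds, K gives O(not g).
Premise 3 is O(s ⊃ g); contrapositively O(not g ⊃ not s). Since O(not g) holds, K gives O(not s).
The contrapositive of premise 8 (O(not n ⊃ s)) is O(not s ⊃ n), and O(not s) is already established, so O(n).
Premise 10, O(m ⊃ not n), contraposes to O(n ⊃ not m); with O(n) we get O(not m).
Premises 1, 2, 5, 6, 7 do not contribute to this derivation.
So O(not m) follows.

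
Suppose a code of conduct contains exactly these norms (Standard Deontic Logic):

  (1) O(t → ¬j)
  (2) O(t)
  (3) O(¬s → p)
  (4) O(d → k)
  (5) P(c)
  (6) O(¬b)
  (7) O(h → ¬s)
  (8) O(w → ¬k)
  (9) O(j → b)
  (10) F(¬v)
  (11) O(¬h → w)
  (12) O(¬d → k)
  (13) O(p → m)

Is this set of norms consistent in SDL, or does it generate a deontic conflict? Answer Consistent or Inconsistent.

Consistent

Premise 9 is O(j → b), but O(j) is not derivable from the premises, so it does not yield O(b).
So O(b) is not derivable, and the apparent clash with O(¬b) does not arise.
A world satisfying every obligation exists (e.g. b=false, c=false, d=false, h=true, j=false, k=true, m=true, p=true, s=false, t=true, v=true, w=false); no atom is both obligatory and forbidden, so the set is consistent.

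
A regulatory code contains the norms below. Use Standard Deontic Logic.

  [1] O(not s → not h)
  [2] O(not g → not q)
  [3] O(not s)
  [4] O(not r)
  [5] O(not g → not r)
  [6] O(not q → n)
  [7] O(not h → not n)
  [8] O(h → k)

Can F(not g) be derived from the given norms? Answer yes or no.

Yes

From premise 3 we have O(not s).
With premise 1, O(not s → not h), the K-axiom yields O(not h).
From O(not h) and premise 7, O(not h → not n), we obtain O(not n).
The contrapositive of premise 6 (O(not q → n)) is O(not n → q), and O(not n) is already established, so O(q).
Premise 2 is O(not g → not q); contrapositively O(q → g). Since O(q) holds, K gives O(g).
Premises 4, 5, 8 do not contribute to this derivation.
So O(g) holds, i.e. F(not g). The claim follows.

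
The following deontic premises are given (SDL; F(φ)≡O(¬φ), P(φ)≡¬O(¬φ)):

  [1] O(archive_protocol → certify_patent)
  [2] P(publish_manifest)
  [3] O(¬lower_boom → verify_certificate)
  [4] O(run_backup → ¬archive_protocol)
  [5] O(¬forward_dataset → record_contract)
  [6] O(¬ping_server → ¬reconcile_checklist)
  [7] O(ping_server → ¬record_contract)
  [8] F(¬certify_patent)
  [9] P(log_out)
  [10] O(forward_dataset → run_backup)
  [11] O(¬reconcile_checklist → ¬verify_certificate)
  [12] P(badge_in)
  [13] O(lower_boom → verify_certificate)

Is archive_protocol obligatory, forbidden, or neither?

Premises 3 and 13 cover both cases: O(¬lower_boom → verify_certificate) and O(lower_boom → verify_certificate). Since ¬lower_boom ∨ lower_boom is a tautology, O(verify_certificate) follows.
Premise 11 is O(¬reconcile_checklist → ¬verify_certificate); contrapositively O(verify_certificate → reconcile_checklist). Since O(verify_certificate) holds, K gives O(reconcile_checklist).
Premise 6 is O(¬ping_server → ¬reconcile_checklist); contrapositively O(reconcile_checklist → ping_server). Since O(reconcile_checklist) holds, K gives O(ping_server).
From O(ping_server) and premise 7, O(ping_server → ¬record_contract), we obtain O(¬record_contract).
The contrapositive of premise 5 (O(¬forward_dataset → record_contract)) is O(¬record_contract → forward_dataset), and O(¬record_contract) is already established, so O(forward_dataset).
With premise 10, O(forward_dataset → run_backup), the K-axiom yields O(run_backup).
From O(run_backup) and premise 4, O(run_backup → ¬archive_protocol), we obtain O(¬archive_protocol).
Premises 1, 2, 8, 9, 12 do not contribute to this derivation.
Thus O(¬archive_protocol), which is F(archive_protocol): archive_protocol is forbidden.

Forbidden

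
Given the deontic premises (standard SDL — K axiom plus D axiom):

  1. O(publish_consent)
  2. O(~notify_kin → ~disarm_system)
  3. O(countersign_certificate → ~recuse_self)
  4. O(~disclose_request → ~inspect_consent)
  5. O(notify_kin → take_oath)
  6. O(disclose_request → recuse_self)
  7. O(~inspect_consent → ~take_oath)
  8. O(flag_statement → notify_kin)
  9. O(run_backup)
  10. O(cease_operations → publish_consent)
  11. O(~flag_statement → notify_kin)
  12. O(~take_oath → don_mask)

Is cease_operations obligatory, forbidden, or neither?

Neither

Premise 10 is O(cease_operations → publish_consent); even if O(publish_consent) held, inferring O(cease_operations) would be affirming the consequent — invalid.
No premise or chain of K-axiom applications forces O(cease_operations), and none forces O(~cease_operations). So cease_operations is neither obligatory nor forbidden under these norms.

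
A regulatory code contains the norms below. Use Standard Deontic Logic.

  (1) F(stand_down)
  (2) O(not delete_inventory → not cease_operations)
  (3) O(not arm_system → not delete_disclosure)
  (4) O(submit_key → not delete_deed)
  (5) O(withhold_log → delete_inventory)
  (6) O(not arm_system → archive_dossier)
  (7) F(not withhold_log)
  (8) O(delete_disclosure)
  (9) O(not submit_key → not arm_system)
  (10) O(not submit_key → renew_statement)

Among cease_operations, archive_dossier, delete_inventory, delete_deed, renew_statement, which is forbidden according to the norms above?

Premise 8 gives O(delete_disclosure).
Premise 3, O(not arm_system → not delete_disclosure), contraposes to O(delete_disclosure → arm_system); with O(delete_disclosure) we get O(arm_system).
The contrapositive of premise 9 (O(not submit_key → not arm_system)) is O(arm_system → submit_key), and O(arm_system) is already established, so O(submit_key).
From O(submit_key) and premise 4, O(submit_key → not delete_deed), we obtain O(not delete_deed).
So O(not delete_deed) holds, i.e. delete_deed is forbidden. None of the other listed options is forbidden under the premises.

delete_deed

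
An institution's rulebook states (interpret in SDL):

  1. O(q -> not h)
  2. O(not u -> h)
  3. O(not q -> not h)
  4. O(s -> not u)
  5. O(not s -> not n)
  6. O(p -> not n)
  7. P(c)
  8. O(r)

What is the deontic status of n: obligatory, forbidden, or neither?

Forbidden

Premises 3 and 1 cover both cases: O(not q -> not h) and O(q -> not h). Since not q ∨ q is a tautology, O(not h) follows.
Premise 2, O(not u -> h), contraposes to O(not h -> u); with O(not h) we get O(u).
The contrapositive of premise 4 (O(s -> not u)) is O(u -> not s), and O(u) is already established, so O(not s).
From O(not s) and premise 5, O(not s -> not n), we obtain O(not n).
Premises 6, 7, 8 do not contribute to this derivation.
Thus O(not n), which is F(n): n is forbidden.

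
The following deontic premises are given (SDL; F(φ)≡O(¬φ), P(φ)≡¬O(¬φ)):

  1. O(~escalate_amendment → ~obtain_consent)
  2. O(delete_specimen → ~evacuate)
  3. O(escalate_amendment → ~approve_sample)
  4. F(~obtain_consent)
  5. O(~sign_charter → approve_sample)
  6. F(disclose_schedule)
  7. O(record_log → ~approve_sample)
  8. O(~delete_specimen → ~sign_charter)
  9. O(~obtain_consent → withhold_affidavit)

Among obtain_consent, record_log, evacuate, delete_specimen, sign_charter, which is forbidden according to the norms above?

F(~obtain_consent) at premise 4 means O(obtain_consent).
Premise 1, O(~escalate_amendment → ~obtain_consent), contraposes to O(obtain_consent → escalate_amendment); with O(obtain_consent) we get O(escalate_amendment).
Applying K to premise 3 (O(escalate_amendment → ~approve_sample)) and O(escalate_amendment) yields O(~approve_sample).
Premise 5, O(~sign_charter → approve_sample), contraposes to O(~approve_sample → sign_charter); with O(~approve_sample) we get O(sign_charter).
The contrapositive of premise 8 (O(~delete_specimen → ~sign_charter)) is O(sign_charter → delete_specimen), and O(sign_charter) is already established, so O(delete_specimen).
With premise 2, O(delete_specimen → ~evacuate), the K-axiom yields O(~evacuate).
So O(~evacuate) holds, i.e. evacuate is forbidden. None of the other listed options is forbidden under the premises.

evacuate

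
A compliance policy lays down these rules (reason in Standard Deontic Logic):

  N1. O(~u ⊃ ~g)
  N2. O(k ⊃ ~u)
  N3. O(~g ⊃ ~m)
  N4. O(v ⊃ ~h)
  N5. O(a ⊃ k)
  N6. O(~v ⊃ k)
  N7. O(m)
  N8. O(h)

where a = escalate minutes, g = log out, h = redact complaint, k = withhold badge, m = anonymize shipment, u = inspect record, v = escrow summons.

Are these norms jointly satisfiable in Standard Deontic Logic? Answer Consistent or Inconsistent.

Inconsistent

Premise 8 gives O(h).
Premise 4, O(v ⊃ ~h), contraposes to O(h ⊃ ~v); with O(h) we get O(~v).
Premise 6 is O(~v ⊃ k); since O(~v), deontic closure gives O(k).
Premise 2 is O(k ⊃ ~u); since O(k), deontic closure gives O(~u).
Applying K to premise 1 (O(~u ⊃ ~g)) and O(~u) yields O(~g).
With premise 3, O(~g ⊃ ~m), the K-axiom yields O(~m).
Yet premise 7 states O(m).
We now have both O(~m) and O(m) — m is simultaneously obligatory and forbidden, violating the D-axiom.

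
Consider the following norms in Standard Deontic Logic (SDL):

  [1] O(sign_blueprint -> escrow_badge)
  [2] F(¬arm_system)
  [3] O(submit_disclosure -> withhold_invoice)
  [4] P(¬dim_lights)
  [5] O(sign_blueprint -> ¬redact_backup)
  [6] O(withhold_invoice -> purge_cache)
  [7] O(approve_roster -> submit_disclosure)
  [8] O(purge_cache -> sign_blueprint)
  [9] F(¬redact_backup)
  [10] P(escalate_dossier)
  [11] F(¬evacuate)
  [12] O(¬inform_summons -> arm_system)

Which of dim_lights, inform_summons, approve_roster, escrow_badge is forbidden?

Premise 9 is F(¬redact_backup), i.e. O(redact_backup).
Premise 5 is O(sign_blueprint -> ¬redact_backup); contrapositively O(redact_backup -> ¬sign_blueprint). Since O(redact_backup) holds, K gives O(¬sign_blueprint).
Premise 8, O(purge_cache -> sign_blueprint), contraposes to O(¬sign_blueprint -> ¬purge_cache); with O(¬sign_blueprint) we get O(¬purge_cache).
The contrapositive of premise 6 (O(withhold_invoice -> purge_cache)) is O(¬purge_cache -> ¬withhold_invoice), and O(¬purge_cache) is already established, so O(¬withhold_invoice).
The contrapositive of premise 3 (O(submit_disclosure -> withhold_invoice)) is O(¬withhold_invoice -> ¬submit_disclosure), and O(¬withhold_invoice) is already established, so O(¬submit_disclosure).
Premise 7, O(approve_roster -> submit_disclosure), contraposes to O(¬submit_disclosure -> ¬approve_roster); with O(¬submit_disclosure) we get O(¬approve_roster).
So O(¬approve_roster) holds, i.e. approve_roster is forbidden. None of the other listed options is forbidden under the premises.

approve_roster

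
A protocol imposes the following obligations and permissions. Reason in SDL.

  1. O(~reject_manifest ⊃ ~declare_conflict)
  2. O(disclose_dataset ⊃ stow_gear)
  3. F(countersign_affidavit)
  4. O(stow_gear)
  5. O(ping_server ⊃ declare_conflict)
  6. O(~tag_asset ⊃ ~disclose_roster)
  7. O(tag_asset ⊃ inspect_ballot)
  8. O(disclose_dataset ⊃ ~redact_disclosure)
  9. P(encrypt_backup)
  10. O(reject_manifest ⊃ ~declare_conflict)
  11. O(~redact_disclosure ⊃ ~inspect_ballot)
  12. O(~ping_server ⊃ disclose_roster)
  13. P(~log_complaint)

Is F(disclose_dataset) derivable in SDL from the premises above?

Premises 1 and 10 cover both cases: O(~reject_manifest ⊃ ~declare_conflict) and O(reject_manifest ⊃ ~declare_conflict). Since ~reject_manifest ∨ reject_manifest is a tautology, O(~declare_conflict) follows.
Premise 5, O(ping_server ⊃ declare_conflict), contraposes to O(~declare_conflict ⊃ ~ping_server); with O(~declare_conflict) we get O(~ping_server).
With premise 12, O(~ping_server ⊃ disclose_roster), the K-axiom yields O(disclose_roster).
The contrapositive of premise 6 (O(~tag_asset ⊃ ~disclose_roster)) is O(disclose_roster ⊃ tag_asset), and O(disclose_roster) is already established, so O(tag_asset).
Applying K to premise 7 (O(tag_asset ⊃ inspect_ballot)) and O(tag_asset) yields O(inspect_ballot).
The contrapositive of premise 11 (O(~redact_disclosure ⊃ ~inspect_ballot)) is O(inspect_ballot ⊃ redact_disclosure), and O(inspect_ballot) is already established, so O(redact_disclosure).
Premise 8 is O(disclose_dataset ⊃ ~redact_disclosure); contrapositively O(redact_disclosure ⊃ ~disclose_dataset). Since O(redact_disclosure) holds, K gives O(~disclose_dataset).
Premises 2, 3, 4, 9, 13 do not contribute to this derivation.
So O(~disclose_dataset) holds, i.e. F(disclose_dataset). The claim follows.

Yes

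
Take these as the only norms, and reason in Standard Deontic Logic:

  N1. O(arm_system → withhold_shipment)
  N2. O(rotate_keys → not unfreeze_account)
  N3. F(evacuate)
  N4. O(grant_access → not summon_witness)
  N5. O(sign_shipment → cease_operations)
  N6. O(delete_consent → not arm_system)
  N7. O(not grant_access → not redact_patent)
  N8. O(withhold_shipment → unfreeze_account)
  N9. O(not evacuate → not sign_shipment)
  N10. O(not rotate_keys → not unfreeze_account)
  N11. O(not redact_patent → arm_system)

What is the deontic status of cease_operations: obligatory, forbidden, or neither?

Premise 5 is O(sign_shipment → cease_operations), but O(sign_shipment) is not derivable from the premises, so it does not yield O(cease_operations).
No premise or chain of K-axiom applications forces O(cease_operations), and none forces O(not cease_operations). So cease_operations is neither obligatory nor forbidden under these norms.

Neither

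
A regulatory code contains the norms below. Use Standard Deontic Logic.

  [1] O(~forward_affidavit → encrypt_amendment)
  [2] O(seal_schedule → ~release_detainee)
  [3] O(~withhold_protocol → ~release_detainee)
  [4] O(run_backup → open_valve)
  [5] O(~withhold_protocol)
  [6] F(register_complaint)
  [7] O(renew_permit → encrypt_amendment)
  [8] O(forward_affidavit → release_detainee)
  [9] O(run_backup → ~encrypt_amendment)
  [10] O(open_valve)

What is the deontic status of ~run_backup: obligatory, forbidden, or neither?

Premise 5 states O(~withhold_protocol) outright.
With premise 3, O(~withhold_protocol → ~release_detainee), the K-axiom yields O(~release_detainee).
Premise 8, O(forward_affidavit → release_detainee), contraposes to O(~release_detainee → ~forward_affidavit); with O(~release_detainee) we get O(~forward_affidavit).
With premise 1, O(~forward_affidavit → encrypt_amendment), the K-axiom yields O(encrypt_amendment).
Premise 9, O(run_backup → ~encrypt_amendment), contraposes to O(encrypt_amendment → ~run_backup); with O(encrypt_amendment) we get O(~run_backup).
Premises 2, 4, 6, 7, 10 do not contribute to this derivation.
Hence ~run_backup is obligatory.

Obligatory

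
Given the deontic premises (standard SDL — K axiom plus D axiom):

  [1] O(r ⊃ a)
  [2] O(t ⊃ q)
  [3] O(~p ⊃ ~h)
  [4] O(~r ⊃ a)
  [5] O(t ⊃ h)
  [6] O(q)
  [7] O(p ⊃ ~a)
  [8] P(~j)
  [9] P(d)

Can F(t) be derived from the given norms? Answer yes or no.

Premises 1 and 4 cover both cases: O(r ⊃ a) and O(~r ⊃ a). Since r ∨ ~r is a tautology, O(a) follows.
Premise 7, O(p ⊃ ~a), contraposes to O(a ⊃ ~p); with O(a) we get O(~p).
With premise 3, O(~p ⊃ ~h), the K-axiom yields O(~h).
Premise 5, O(t ⊃ h), contraposes to O(~h ⊃ ~t); with O(~h) we get O(~t).
Premises 2, 6, 8, 9 do not contribute to this derivation.
So O(~t) holds, i.e. F(t). The claim follows.

Yes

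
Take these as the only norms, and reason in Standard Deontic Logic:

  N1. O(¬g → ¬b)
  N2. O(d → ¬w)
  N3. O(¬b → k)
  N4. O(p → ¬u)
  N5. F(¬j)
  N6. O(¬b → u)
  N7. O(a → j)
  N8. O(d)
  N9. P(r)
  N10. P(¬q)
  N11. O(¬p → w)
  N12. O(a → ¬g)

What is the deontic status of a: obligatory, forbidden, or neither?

Premise 8 states O(d) outright.
Premise 2 is O(d → ¬w); since O(d), deontic closure gives O(¬w).
Premise 11, O(¬p → w), contraposes to O(¬w → p); with O(¬w) we get O(p).
Premise 4 is O(p → ¬u); since O(p), deontic closure gives O(¬u).
The contrapositive of premise 6 (O(¬b → u)) is O(¬u → b), and O(¬u) is already established, so O(b).
Premise 1 is O(¬g → ¬b); contrapositively O(b → g). Since O(b) holds, K gives O(g).
Premise 12 is O(a → ¬g); contrapositively O(g → ¬a). Since O(g) holds, K gives O(¬a).
Premises 3, 5, 7, 9, 10 do not contribute to this derivation.
Thus O(¬a), which is F(a): a is forbidden.

Forbidden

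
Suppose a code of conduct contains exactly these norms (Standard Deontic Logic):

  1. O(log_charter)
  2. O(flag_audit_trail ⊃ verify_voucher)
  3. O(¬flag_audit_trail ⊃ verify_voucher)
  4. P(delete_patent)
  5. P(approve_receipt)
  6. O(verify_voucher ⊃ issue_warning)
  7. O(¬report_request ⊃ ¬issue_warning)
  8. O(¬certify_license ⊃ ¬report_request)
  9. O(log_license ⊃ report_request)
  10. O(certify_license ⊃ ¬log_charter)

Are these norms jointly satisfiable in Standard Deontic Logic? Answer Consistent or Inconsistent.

Premises 2 and 3 are O(flag_audit_trail ⊃ verify_voucher) and O(¬flag_audit_trail ⊃ verify_voucher); every ideal world satisfies flag_audit_trail or ¬flag_audit_trail, so in either case verify_voucher holds — hence O(verify_voucher).
With premise 6, O(verify_voucher ⊃ issue_warning), the K-axiom yields O(issue_warning).
Premise 7, O(¬report_request ⊃ ¬issue_warning), contraposes to O(issue_warning ⊃ report_request); with O(issue_warning) we get O(report_request).
Premise 8, O(¬certify_license ⊃ ¬report_request), contraposes to O(report_request ⊃ certify_license); with O(report_request) we get O(certify_license).
With premise 10, O(certify_license ⊃ ¬log_charter), the K-axiom yields O(¬log_charter).
But premise 1 directly asserts O(log_charter).
We now have both O(¬log_charter) and O(log_charter) — log_charter is simultaneously obligatory and forbidden, violating the D-axiom.

Inconsistent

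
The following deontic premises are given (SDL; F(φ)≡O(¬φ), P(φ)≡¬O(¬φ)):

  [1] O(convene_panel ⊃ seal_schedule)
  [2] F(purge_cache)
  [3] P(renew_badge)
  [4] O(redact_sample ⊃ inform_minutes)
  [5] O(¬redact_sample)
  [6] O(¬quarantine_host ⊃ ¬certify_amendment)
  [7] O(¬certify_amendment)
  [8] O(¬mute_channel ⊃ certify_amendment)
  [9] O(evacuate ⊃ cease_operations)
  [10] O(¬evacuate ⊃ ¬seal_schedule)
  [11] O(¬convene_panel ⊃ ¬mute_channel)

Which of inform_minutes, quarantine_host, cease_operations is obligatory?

From premise 7 we have O(¬certify_amendment).
Premise 8, O(¬mute_channel ⊃ certify_amendment), contraposes to O(¬certify_amendment ⊃ mute_channel); with O(¬certify_amendment) we get O(mute_channel).
The contrapositive of premise 11 (O(¬convene_panel ⊃ ¬mute_channel)) is O(mute_channel ⊃ convene_panel), and O(mute_channel) is already established, so O(convene_panel).
With premise 1, O(convene_panel ⊃ seal_schedule), the K-axiom yields O(seal_schedule).
The contrapositive of premise 10 (O(¬evacuate ⊃ ¬seal_schedule)) is O(seal_schedule ⊃ evacuate), and O(seal_schedule) is already established, so O(evacuate).
Applying K to premise 9 (O(evacuate ⊃ cease_operations)) and O(evacuate) yields O(cease_operations).
So O(cease_operations) holds — cease_operations is obligatory. None of the other listed options is made obligatory by any chain of premises.

cease_operations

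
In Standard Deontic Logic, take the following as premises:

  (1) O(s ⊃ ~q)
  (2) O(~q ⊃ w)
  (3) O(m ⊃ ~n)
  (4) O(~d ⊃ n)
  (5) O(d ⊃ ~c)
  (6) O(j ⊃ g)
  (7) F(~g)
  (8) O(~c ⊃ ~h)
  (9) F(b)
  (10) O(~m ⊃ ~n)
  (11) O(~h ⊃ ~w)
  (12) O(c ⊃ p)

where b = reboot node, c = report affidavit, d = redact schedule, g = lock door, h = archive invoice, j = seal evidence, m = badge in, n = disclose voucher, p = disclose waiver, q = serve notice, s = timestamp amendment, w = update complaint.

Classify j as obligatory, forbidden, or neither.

Neither

Premise 6 is O(j ⊃ g); even if O(g) held, inferring O(j) would be affirming the consequent — invalid.
No premise or chain of K-axiom applications forces O(j), and none forces O(~j). So j is neither obligatory nor forbidden under these norms.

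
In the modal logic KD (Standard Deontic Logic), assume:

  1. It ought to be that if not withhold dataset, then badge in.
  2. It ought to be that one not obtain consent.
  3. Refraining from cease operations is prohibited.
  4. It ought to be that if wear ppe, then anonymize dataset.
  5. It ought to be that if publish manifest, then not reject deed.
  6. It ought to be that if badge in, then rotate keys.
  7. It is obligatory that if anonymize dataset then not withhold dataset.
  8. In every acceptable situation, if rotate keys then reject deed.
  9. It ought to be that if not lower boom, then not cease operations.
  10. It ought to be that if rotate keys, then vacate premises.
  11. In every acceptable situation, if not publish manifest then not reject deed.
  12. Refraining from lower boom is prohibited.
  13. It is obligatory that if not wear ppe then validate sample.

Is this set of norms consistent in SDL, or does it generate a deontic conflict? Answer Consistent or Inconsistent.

Consistent

Premise 9 is O(¬lower_boom → ¬cease_operations), but O(¬lower_boom) is not derivable from the premises, so it does not yield O(¬cease_operations).
So O(¬cease_operations) is not derivable, and the apparent clash with O(cease_operations) does not arise.
A world satisfying every obligation exists (e.g. anonymize_dataset=false, badge_in=false, cease_operations=true, lower_boom=true, obtain_consent=false, publish_manifest=false, reject_deed=false, rotate_keys=false, vacate_premises=false, validate_sample=true, wear_ppe=false, withhold_dataset=true); no atom is both obligatory and forbidden, so the set is consistent.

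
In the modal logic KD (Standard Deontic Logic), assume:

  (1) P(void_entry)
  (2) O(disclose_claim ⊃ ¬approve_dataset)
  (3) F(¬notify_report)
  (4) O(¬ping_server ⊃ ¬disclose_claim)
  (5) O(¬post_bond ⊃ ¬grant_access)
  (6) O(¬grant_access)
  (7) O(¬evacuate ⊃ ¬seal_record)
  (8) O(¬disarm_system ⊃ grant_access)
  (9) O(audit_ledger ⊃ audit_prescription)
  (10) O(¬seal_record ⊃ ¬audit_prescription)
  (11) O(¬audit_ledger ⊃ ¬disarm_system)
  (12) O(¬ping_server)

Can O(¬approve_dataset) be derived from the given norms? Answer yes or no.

Premise 2 is O(disclose_claim ⊃ ¬approve_dataset), but O(disclose_claim) is not derivable from the premises, so it does not yield O(¬approve_dataset).
No other premise forces O(¬approve_dataset). An ideal world satisfying every premise can still have ¬approve_dataset false, so O(¬approve_dataset) is not derivable.

No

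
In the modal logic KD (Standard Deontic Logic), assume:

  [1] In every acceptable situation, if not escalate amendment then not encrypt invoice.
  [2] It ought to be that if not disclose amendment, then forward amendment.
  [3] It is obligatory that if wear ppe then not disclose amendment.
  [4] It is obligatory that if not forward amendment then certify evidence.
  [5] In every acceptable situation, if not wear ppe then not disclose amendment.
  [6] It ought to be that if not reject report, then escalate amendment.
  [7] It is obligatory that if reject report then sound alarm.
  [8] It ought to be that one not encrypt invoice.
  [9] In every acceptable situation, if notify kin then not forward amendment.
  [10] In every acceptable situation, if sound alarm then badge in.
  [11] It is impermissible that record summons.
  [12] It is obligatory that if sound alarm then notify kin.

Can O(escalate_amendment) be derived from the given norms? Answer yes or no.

By case analysis on ¬wear_ppe: premise 5 gives O(¬wear_ppe → ¬disclose_amendment) and premise 3 gives O(wear_ppe → ¬disclose_amendment), so O(¬disclose_amendment) either way.
With premise 2, O(¬disclose_amendment → forward_amendment), the K-axiom yields O(forward_amendment).
The contrapositive of premise 9 (O(notify_kin → ¬forward_amendment)) is O(forward_amendment → ¬notify_kin), and O(forward_amendment) is already established, so O(¬notify_kin).
Premise 12, O(sound_alarm → notify_kin), contraposes to O(¬notify_kin → ¬sound_alarm); with O(¬notify_kin) we get O(¬sound_alarm).
Premise 7, O(reject_report → sound_alarm), contraposes to O(¬sound_alarm → ¬reject_report); with O(¬sound_alarm) we get O(¬reject_report).
Applying K to premise 6 (O(¬reject_report → escalate_amendment)) and O(¬reject_report) yields O(escalate_amendment).
Premises 1, 4, 8, 10, 11 do not contribute to this derivation.
So O(escalate_amendment) follows.

Yes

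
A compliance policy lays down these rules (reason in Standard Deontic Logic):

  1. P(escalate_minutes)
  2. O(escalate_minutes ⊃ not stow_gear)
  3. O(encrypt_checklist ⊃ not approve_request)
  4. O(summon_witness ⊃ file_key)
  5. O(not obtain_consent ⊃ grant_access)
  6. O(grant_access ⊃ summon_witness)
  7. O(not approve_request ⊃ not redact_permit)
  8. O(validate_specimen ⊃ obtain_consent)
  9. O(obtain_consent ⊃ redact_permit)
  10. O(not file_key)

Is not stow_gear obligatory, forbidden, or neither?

Premise 2 is O(escalate_minutes ⊃ not stow_gear), but O(escalate_minutes) is not derivable from the premises (the permission P(escalate_minutes) asserts only not O(not escalate_minutes), not O(escalate_minutes)), so it does not yield O(not stow_gear).
No premise or chain of K-axiom applications forces O(not stow_gear), and none forces O(stow_gear). So not stow_gear is neither obligatory nor forbidden under these norms.

Neither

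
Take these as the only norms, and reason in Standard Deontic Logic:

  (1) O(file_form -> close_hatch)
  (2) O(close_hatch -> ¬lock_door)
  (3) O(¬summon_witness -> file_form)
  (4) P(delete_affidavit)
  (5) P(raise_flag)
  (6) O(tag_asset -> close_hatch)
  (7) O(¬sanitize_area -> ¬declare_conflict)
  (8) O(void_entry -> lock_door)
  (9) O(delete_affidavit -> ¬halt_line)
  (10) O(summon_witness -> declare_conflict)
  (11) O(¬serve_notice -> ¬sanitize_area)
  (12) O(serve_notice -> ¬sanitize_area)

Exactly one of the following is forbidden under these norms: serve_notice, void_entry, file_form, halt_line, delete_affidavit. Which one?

Premises 12 and 11 are O(serve_notice -> ¬sanitize_area) and O(¬serve_notice -> ¬sanitize_area); every ideal world satisfies serve_notice or ¬serve_notice, so in either case ¬sanitize_area holds — hence O(¬sanitize_area).
From O(¬sanitize_area) and premise 7, O(¬sanitize_area -> ¬declare_conflict), we obtain O(¬declare_conflict).
The contrapositive of premise 10 (O(summon_witness -> declare_conflict)) is O(¬declare_conflict -> ¬summon_witness), and O(¬declare_conflict) is already established, so O(¬summon_witness).
From O(¬summon_witness) and premise 3, O(¬summon_witness -> file_form), we obtain O(file_form).
Premise 1 is O(file_form -> close_hatch); since O(file_form), deontic closure gives O(close_hatch).
Applying K to premise 2 (O(close_hatch -> ¬lock_door)) and O(close_hatch) yields O(¬lock_door).
Premise 8 is O(void_entry -> lock_door); contrapositively O(¬lock_door -> ¬void_entry). Since O(¬lock_door) holds, K gives O(¬void_entry).
So O(¬void_entry) holds, i.e. void_entry is forbidden. None of the other listed options is forbidden under the premises.

void_entry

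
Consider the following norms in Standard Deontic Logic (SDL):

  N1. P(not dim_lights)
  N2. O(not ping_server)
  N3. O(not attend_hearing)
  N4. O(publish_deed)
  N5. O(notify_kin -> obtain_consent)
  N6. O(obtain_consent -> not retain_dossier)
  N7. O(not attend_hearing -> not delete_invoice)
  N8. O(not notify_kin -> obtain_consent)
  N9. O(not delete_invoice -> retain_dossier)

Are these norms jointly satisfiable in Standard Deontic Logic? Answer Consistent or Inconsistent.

Inconsistent

By case analysis on notify_kin: premise 5 gives O(notify_kin -> obtain_consent) and premise 8 gives O(not notify_kin -> obtain_consent), so O(obtain_consent) either way.
Applying K to premise 6 (O(obtain_consent -> not retain_dossier)) and O(obtain_consent) yields O(not retain_dossier).
Premise 9, O(not delete_invoice -> retain_dossier), contraposes to O(not retain_dossier -> delete_invoice); with O(not retain_dossier) we get O(delete_invoice).
Premise 7, O(not attend_hearing -> not delete_invoice), contraposes to O(delete_invoice -> attend_hearing); with O(delete_invoice) we get O(attend_hearing).
However, premise 3 gives O(not attend_hearing).
We now have both O(attend_hearing) and O(not attend_hearing) — attend_hearing is simultaneously obligatory and forbidden, violating the D-axiom.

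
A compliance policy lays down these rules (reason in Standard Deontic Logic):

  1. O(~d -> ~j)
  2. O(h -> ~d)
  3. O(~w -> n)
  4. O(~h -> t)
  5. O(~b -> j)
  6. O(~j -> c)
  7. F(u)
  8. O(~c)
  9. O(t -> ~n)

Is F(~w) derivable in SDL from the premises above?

Yes

Premise 8 gives O(~c).
The contrapositive of premise 6 (O(~j -> c)) is O(~c -> j), and O(~c) is already established, so O(j).
Premise 1, O(~d -> ~j), contraposes to O(j -> d); with O(j) we get O(d).
The contrapositive of premise 2 (O(h -> ~d)) is O(d -> ~h), and O(d) is already established, so O(~h).
Premise 4 is O(~h -> t); since O(~h), deontic closure gives O(t).
From O(t) and premise 9, O(t -> ~n), we obtain O(~n).
Premise 3 is O(~w -> n); contrapositively O(~n -> w). Since O(~n) holds, K gives O(w).
Premises 5, 7 do not contribute to this derivation.
So O(w) holds, i.e. F(~w). The claim follows.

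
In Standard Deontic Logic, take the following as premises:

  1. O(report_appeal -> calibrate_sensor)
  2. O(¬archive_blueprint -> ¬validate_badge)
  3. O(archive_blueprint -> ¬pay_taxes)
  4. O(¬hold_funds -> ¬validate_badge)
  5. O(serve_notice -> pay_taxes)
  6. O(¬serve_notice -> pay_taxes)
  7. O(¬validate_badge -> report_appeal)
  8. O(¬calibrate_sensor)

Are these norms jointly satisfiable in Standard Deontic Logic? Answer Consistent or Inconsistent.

Inconsistent

Premises 6 and 5 cover both cases: O(¬serve_notice -> pay_taxes) and O(serve_notice -> pay_taxes). Since ¬serve_notice ∨ serve_notice is a tautology, O(pay_taxes) follows.
Premise 3 is O(archive_blueprint -> ¬pay_taxes); contrapositively O(pay_taxes -> ¬archive_blueprint). Since O(pay_taxes) holds, K gives O(¬archive_blueprint).
Premise 2 is O(¬archive_blueprint -> ¬validate_badge); since O(¬archive_blueprint), deontic closure gives O(¬validate_badge).
Premise 7 is O(¬validate_badge -> report_appeal); since O(¬validate_badge), deontic closure gives O(report_appeal).
Applying K to premise 1 (O(report_appeal -> calibrate_sensor)) and O(report_appeal) yields O(calibrate_sensor).
But premise 8 directly asserts O(¬calibrate_sensor).
We now have both O(calibrate_sensor) and O(¬calibrate_sensor) — calibrate_sensor is simultaneously obligatory and forbidden, violating the D-axiom.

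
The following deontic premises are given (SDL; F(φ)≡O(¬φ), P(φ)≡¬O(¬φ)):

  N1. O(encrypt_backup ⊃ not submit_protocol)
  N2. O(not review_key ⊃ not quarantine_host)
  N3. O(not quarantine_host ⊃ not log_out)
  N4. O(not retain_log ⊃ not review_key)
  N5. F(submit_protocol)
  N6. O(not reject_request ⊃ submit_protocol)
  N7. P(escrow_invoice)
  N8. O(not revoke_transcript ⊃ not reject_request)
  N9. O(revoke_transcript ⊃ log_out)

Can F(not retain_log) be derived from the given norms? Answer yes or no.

Yes

F(submit_protocol) at premise 5 means O(not submit_protocol).
Premise 6 is O(not reject_request ⊃ submit_protocol); contrapositively O(not submit_protocol ⊃ reject_request). Since O(not submit_protocol) holds, K gives O(reject_request).
Premise 8 is O(not revoke_transcript ⊃ not reject_request); contrapositively O(reject_request ⊃ revoke_transcript). Since O(reject_request) holds, K gives O(revoke_transcript).
With premise 9, O(revoke_transcript ⊃ log_out), the K-axiom yields O(log_out).
The contrapositive of premise 3 (O(not quarantine_host ⊃ not log_out)) is O(log_out ⊃ quarantine_host), and O(log_out) is already established, so O(quarantine_host).
The contrapositive of premise 2 (O(not review_key ⊃ not quarantine_host)) is O(quarantine_host ⊃ review_key), and O(quarantine_host) is already established, so O(review_key).
The contrapositive of premise 4 (O(not retain_log ⊃ not review_key)) is O(review_key ⊃ retain_log), and O(review_key) is already established, so O(retain_log).
Premises 1, 7 do not contribute to this derivation.
So O(retain_log) holds, i.e. F(not retain_log). The claim follows.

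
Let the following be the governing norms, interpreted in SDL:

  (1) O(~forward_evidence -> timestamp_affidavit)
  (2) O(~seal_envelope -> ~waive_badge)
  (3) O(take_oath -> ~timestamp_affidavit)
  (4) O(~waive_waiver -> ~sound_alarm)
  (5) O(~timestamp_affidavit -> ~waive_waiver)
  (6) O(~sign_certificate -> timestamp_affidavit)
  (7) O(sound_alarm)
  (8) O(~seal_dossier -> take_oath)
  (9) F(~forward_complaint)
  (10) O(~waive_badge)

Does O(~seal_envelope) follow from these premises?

Premise 2 is O(~seal_envelope -> ~waive_badge); even if O(~waive_badge) held, inferring O(~seal_envelope) would be affirming the consequent — invalid.
No other premise forces O(~seal_envelope). An ideal world satisfying every premise can still have ~seal_envelope false, so O(~seal_envelope) is not derivable.

No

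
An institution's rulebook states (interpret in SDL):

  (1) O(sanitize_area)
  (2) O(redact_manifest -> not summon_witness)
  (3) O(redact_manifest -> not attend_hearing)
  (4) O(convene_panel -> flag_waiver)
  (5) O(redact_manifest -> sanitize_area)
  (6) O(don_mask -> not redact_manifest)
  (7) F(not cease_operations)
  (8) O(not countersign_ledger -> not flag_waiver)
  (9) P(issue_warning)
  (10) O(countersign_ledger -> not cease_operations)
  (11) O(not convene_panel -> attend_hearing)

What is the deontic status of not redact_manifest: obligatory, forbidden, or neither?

Premise 7 is F(not cease_operations), i.e. O(cease_operations).
The contrapositive of premise 10 (O(countersign_ledger -> not cease_operations)) is O(cease_operations -> not countersign_ledger), and O(cease_operations) is already established, so O(not countersign_ledger).
From O(not countersign_ledger) and premise 8, O(not countersign_ledger -> not flag_waiver), we obtain O(not flag_waiver).
The contrapositive of premise 4 (O(convene_panel -> flag_waiver)) is O(not flag_waiver -> not convene_panel), and O(not flag_waiver) is already established, so O(not convene_panel).
Premise 11 is O(not convene_panel -> attend_hearing); since O(not convene_panel), deontic closure gives O(attend_hearing).
The contrapositive of premise 3 (O(redact_manifest -> not attend_hearing)) is O(attend_hearing -> not redact_manifest), and O(attend_hearing) is already established, so O(not redact_manifest).
Premises 1, 2, 5, 6, 9 do not contribute to this derivation.
Hence not redact_manifest is obligatory.

Obligatory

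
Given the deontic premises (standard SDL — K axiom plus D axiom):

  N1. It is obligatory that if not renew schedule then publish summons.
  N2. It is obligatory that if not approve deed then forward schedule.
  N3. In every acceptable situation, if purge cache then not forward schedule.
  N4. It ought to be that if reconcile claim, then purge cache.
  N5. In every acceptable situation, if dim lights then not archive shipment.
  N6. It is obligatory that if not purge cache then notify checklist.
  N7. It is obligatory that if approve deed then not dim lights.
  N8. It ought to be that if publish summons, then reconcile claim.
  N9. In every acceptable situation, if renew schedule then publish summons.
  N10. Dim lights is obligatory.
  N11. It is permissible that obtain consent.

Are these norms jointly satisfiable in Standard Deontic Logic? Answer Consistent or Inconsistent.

Premises 1 and 9 cover both cases: O(¬renew_schedule → publish_summons) and O(renew_schedule → publish_summons). Since ¬renew_schedule ∨ renew_schedule is a tautology, O(publish_summons) follows.
Applying K to premise 8 (O(publish_summons → reconcile_claim)) and O(publish_summons) yields O(reconcile_claim).
Applying K to premise 4 (O(reconcile_claim → purge_cache)) and O(reconcile_claim) yields O(purge_cache).
Applying K to premise 3 (O(purge_cache → ¬forward_schedule)) and O(purge_cache) yields O(¬forward_schedule).
The contrapositive of premise 2 (O(¬approve_deed → forward_schedule)) is O(¬forward_schedule → approve_deed), and O(¬forward_schedule) is already established, so O(approve_deed).
Applying K to premise 7 (O(approve_deed → ¬dim_lights)) and O(approve_deed) yields O(¬dim_lights).
But premise 10 directly asserts O(dim_lights).
We now have both O(¬dim_lights) and O(dim_lights) — dim_lights is simultaneously obligatory and forbidden, violating the D-axiom.

Inconsistent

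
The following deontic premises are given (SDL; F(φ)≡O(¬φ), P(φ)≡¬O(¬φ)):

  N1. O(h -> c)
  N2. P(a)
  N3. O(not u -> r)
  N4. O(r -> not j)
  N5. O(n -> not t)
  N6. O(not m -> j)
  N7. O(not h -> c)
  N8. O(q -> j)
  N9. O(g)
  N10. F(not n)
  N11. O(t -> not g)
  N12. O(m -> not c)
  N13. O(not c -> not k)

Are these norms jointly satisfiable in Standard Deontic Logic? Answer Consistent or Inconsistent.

Consistent

Premise 11 is O(t -> not g), but O(t) is not derivable from the premises, so it does not yield O(not g).
So O(not g) is not derivable, and the apparent clash with O(g) does not arise.
A world satisfying every obligation exists (e.g. a=false, c=true, g=true, h=false, j=true, k=false, m=false, n=true, q=false, r=false, t=false, u=true); no atom is both obligatory and forbidden, so the set is consistent.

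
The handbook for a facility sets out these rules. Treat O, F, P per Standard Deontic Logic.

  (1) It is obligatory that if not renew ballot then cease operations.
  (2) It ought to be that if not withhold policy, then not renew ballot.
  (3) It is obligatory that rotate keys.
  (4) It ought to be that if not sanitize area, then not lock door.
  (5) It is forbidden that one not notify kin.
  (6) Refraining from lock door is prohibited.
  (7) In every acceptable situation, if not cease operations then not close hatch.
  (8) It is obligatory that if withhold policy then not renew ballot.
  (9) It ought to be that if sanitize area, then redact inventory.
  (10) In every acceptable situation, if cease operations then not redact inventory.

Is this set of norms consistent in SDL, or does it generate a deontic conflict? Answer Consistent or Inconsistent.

Inconsistent

Premises 2 and 8 are O(¬withhold_policy → ¬renew_ballot) and O(withhold_policy → ¬renew_ballot); every ideal world satisfies ¬withhold_policy or withhold_policy, so in either case ¬renew_ballot holds — hence O(¬renew_ballot).
Premise 1 is O(¬renew_ballot → cease_operations); since O(¬renew_ballot), deontic closure gives O(cease_operations).
From O(cease_operations) and premise 10, O(cease_operations → ¬redact_inventory), we obtain O(¬redact_inventory).
Premise 9 is O(sanitize_area → redact_inventory); contrapositively O(¬redact_inventory → ¬sanitize_area). Since O(¬redact_inventory) holds, K gives O(¬sanitize_area).
Applying K to premise 4 (O(¬sanitize_area → ¬lock_door)) and O(¬sanitize_area) yields O(¬lock_door).
However, F(¬lock_door) at premise 6 amounts to O(lock_door).
We now have both O(¬lock_door) and O(lock_door) — lock_door is simultaneously obligatory and forbidden, violating the D-axiom.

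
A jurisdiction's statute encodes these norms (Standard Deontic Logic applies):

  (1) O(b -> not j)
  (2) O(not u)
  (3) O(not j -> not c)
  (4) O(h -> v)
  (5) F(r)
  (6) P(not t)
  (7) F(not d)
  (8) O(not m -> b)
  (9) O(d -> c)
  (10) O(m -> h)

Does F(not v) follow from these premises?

Premise 7 is F(not d), i.e. O(d).
From O(d) and premise 9, O(d -> c), we obtain O(c).
The contrapositive of premise 3 (O(not j -> not c)) is O(c -> j), and O(c) is already established, so O(j).
The contrapositive of premise 1 (O(b -> not j)) is O(j -> not b), and O(j) is already established, so O(not b).
Premise 8 is O(not m -> b); contrapositively O(not b -> m). Since O(not b) holds, K gives O(m).
Applying K to premise 10 (O(m -> h)) and O(m) yields O(h).
Premise 4 is O(h -> v); since O(h), deontic closure gives O(v).
Premises 2, 5, 6 do not contribute to this derivation.
So O(v) holds, i.e. F(not v). The claim follows.

Yes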